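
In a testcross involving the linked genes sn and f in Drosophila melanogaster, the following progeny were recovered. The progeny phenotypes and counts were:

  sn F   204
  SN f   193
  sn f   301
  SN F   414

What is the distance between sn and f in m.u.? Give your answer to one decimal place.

35.7 m.u.

The two most frequent classes, SN F (414) and sn f (301), are the parental types, so the F1 was SN F / sn f.
The recombinant classes are SN f and sn F: 193 + 204 = 397.
Recombination frequency = 397/1112 = 0.3570 ≈ 35.7%, i.e. 35.7 m.u.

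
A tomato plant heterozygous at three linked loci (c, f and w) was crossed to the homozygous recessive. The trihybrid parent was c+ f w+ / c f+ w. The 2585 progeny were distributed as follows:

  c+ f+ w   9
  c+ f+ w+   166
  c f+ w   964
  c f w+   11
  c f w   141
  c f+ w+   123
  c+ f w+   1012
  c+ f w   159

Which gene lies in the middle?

c

The two rarest classes, c f w+ and c+ f+ w, are the double crossovers. Comparing them with the parentals, only the c allele has switched, so c is the middle locus and the order is f – c – w.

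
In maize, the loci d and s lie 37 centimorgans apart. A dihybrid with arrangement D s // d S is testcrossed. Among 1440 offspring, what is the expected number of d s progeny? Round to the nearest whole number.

266

A map distance of 37 centimorgans corresponds to a recombination frequency of 0.370.
The F1 is D s / d S, so d s is a recombinant gamete class with expected frequency r/2 = 0.370/2 = 0.1850.
Expected number = 0.1850 × 1440 = 266.40 ≈ 266.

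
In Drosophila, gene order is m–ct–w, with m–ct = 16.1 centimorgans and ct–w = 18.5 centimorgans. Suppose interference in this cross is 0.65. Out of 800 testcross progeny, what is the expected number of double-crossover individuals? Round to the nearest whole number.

Map distances give recombination frequencies of 0.161 and 0.185 for the two intervals.
With interference 0.65 (so coincidence = 0.35), expected double-crossover frequency = 0.161 × 0.185 × 0.35 = 0.01042.
Expected number = 0.01042 × 800 = 8.34 ≈ 8.

8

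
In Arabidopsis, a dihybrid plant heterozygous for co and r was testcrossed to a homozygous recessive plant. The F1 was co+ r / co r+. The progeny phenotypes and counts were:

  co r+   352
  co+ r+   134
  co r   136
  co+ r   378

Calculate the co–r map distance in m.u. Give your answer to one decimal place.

27.0 m.u.

The recombinant classes are co+ r+ and co r: 134 + 136 = 270.
Recombination frequency = 270/1000 = 0.2700 ≈ 27.0%, i.e. 27.0 m.u.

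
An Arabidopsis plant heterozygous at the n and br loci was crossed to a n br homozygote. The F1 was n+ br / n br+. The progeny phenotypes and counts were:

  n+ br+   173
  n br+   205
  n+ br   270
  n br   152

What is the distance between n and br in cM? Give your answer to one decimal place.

The recombinant classes are n+ br+ and n br: 173 + 152 = 325.
Recombination frequency = 325/800 = 0.4062 ≈ 40.6%, i.e. 40.6 cM.

40.6 cM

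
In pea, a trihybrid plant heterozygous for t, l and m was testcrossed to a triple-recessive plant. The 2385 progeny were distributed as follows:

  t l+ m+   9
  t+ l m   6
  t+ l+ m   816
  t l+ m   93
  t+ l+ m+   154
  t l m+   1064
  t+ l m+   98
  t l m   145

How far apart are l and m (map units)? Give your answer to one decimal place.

The two most frequent reciprocal classes, t l m+ and t+ l+ m, are the parental types, so the F1 was t l m+ / t+ l+ m.
The two rarest classes, t l+ m+ and t+ l m, are the double crossovers. Comparing them with the parentals, only the l allele has switched, so l is the middle locus and the order is m – l – t.
Crossovers in the m–l interval produce the single-crossover classes t l m and t+ l+ m+ (145 + 154 = 299) plus the double crossovers (15).
RF(m–l) = (299 + 15) / 2385 = 314/2385 = 0.1317 → 13.2 map units.

13.2 map units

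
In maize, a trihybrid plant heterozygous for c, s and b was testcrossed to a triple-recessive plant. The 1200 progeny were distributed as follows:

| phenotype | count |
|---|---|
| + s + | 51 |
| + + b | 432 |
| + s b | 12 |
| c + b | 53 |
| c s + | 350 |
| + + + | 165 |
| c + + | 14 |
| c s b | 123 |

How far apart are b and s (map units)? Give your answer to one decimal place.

The two most frequent reciprocal classes, c s + and + + b, are the parental types, so the F1 was c s + / + + b.
The two rarest classes, c + + and + s b, are the double crossovers. Comparing them with the parentals, only the s allele has switched, so s is the middle locus and the order is b – s – c.
Crossovers in the b–s interval produce the single-crossover classes c s b and + + + (123 + 165 = 288) plus the double crossovers (26).
RF(b–s) = (288 + 26) / 1200 = 314/1200 = 0.2617 → 26.2 map units.

26.2 map units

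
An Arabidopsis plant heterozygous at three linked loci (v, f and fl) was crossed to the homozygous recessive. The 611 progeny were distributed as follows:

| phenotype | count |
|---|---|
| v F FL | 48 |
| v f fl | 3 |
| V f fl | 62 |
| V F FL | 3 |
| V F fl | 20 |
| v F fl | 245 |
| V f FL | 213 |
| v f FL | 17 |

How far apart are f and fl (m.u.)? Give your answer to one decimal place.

The two most frequent reciprocal classes, V f FL and v F fl, are the parental types, so the F1 was V f FL / v F fl.
The two rarest classes, V F FL and v f fl, are the double crossovers. Comparing them with the parentals, only the f allele has switched, so f is the middle locus and the order is fl – f – v.
Crossovers in the fl–f interval produce the single-crossover classes V f fl and v F FL (62 + 48 = 110) plus the double crossovers (6).
RF(fl–f) = (110 + 6) / 611 = 116/611 = 0.1899 → 19.0 m.u.

19.0 m.u.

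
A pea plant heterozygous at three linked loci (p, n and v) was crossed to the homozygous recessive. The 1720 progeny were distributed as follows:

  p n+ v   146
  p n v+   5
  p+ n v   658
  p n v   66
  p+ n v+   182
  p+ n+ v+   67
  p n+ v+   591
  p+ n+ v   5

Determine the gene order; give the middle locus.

The two most frequent reciprocal classes, p+ n v and p n+ v+, are the parental types, so the F1 was p+ n v / p n+ v+.
The two rarest classes, p+ n+ v and p n v+, are the double crossovers. Comparing them with the parentals, only the n allele has switched, so n is the middle locus and the order is p – n – v.

n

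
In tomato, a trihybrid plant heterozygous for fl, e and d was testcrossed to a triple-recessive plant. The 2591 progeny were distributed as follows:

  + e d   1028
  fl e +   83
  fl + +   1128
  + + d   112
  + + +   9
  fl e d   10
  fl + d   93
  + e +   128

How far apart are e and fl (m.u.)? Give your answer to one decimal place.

The two most frequent reciprocal classes, + e d and fl + +, are the parental types, so the F1 was + e d / fl + +.
The two rarest classes, fl e d and + + +, are the double crossovers. Comparing them with the parentals, only the fl allele has switched, so fl is the middle locus and the order is d – fl – e.
Crossovers in the fl–e interval produce the single-crossover classes + + d and fl e + (112 + 83 = 195) plus the double crossovers (19).
RF(fl–e) = (195 + 19) / 2591 = 214/2591 = 0.0826 → 8.3 m.u.

8.3 m.u.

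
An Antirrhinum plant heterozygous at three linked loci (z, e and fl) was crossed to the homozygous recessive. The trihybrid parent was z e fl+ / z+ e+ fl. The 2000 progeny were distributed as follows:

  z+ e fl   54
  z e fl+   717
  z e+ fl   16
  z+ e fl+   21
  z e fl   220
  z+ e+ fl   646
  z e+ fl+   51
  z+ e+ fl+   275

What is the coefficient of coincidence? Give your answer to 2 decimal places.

0.98

The two rarest classes, z+ e fl+ and z e+ fl, are the double crossovers. Comparing them with the parentals, only the z allele has switched, so z is the middle locus and the order is e – z – fl.
e–z: (105 + 37)/2000 = 0.0710; z–fl: (495 + 37)/2000 = 0.2660.
Expected DCO frequency = 0.0710 × 0.2660 ≈ 0.01889; observed = 37/2000 ≈ 0.01850.
Coefficient of coincidence = 0.01850/0.01889 ≈ 0.98.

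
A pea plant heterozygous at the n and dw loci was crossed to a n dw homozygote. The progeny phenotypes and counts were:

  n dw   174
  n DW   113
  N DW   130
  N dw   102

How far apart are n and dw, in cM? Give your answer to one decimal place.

The two most frequent classes, N DW (130) and n dw (174), are the parental types, so the F1 was N DW / n dw.
The recombinant classes are N dw and n DW: 102 + 113 = 215.
Recombination frequency = 215/519 = 0.4143 ≈ 41.4%, i.e. 41.4 cM.

41.4 cM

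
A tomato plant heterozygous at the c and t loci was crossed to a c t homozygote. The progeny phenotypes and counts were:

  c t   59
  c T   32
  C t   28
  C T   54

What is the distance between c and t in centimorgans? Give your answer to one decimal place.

The two most frequent classes, C T (54) and c t (59), are the parental types, so the F1 was C T / c t.
The recombinant classes are C t and c T: 28 + 32 = 60.
Recombination frequency = 60/173 = 0.3468 ≈ 34.7%, i.e. 34.7 centimorgans.

34.7 centimorgans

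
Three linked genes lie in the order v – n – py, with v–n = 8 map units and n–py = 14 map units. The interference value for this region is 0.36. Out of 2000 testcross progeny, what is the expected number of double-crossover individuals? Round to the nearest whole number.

14

Map distances give recombination frequencies of 0.080 and 0.140 for the two intervals.
With interference 0.36 (so coincidence = 0.64), expected double-crossover frequency = 0.080 × 0.140 × 0.64 = 0.00717.
Expected number = 0.00717 × 2000 = 14.34 ≈ 14.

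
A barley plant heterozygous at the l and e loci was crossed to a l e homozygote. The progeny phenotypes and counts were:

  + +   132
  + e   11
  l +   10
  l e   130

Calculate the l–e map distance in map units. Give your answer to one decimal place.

The two most frequent classes, + + (132) and l e (130), are the parental types, so the F1 was + + / l e.
The recombinant classes are + e and l +: 11 + 10 = 21.
Recombination frequency = 21/283 = 0.0742 ≈ 7.4%, i.e. 7.4 map units.

7.4 map units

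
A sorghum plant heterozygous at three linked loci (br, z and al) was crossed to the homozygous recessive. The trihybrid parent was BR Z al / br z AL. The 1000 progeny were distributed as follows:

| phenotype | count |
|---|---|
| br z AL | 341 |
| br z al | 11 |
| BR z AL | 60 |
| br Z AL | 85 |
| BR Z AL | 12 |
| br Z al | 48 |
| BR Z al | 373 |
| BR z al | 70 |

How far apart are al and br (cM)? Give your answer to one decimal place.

The two rarest classes, BR Z AL and br z al, are the double crossovers. Comparing them with the parentals, only the al allele has switched, so al is the middle locus and the order is br – al – z.
Crossovers in the br–al interval produce the single-crossover classes br Z al and BR z AL (48 + 60 = 108) plus the double crossovers (23).
RF(br–al) = (108 + 23) / 1000 = 131/1000 = 0.1310 → 13.1 cM.

13.1 cM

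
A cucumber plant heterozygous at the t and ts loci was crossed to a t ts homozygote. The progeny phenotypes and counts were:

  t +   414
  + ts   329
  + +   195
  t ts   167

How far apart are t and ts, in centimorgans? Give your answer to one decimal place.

32.8 centimorgans

The two most frequent classes, + ts (329) and t + (414), are the parental types, so the F1 was + ts / t +.
The recombinant classes are + + and t ts: 195 + 167 = 362.
Recombination frequency = 362/1105 = 0.3276 ≈ 32.8%, i.e. 32.8 centimorgans.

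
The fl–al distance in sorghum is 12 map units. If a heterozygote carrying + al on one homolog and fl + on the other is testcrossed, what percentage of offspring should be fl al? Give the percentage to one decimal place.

A map distance of 12 map units corresponds to a recombination frequency of 0.120.
The F1 is + al / fl +, so fl al is a recombinant gamete class with expected frequency r/2 = 0.120/2 = 0.0600.
That is 0.0600 = 6.0% of the progeny.

6.0%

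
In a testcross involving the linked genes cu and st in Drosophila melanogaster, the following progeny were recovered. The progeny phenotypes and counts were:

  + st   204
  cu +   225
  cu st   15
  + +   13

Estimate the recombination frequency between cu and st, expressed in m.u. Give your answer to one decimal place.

The two most frequent classes, + st (204) and cu + (225), are the parental types, so the F1 was + st / cu +.
The recombinant classes are + + and cu st: 13 + 15 = 28.
Recombination frequency = 28/457 = 0.0613 ≈ 6.1%, i.e. 6.1 m.u.

6.1 m.u.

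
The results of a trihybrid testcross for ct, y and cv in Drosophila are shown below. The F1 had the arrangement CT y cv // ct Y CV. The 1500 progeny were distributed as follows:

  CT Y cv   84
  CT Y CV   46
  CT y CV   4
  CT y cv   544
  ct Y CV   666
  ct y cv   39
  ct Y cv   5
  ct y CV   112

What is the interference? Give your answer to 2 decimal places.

The two rarest classes, CT y CV and ct Y cv, are the double crossovers. Comparing them with the parentals, only the cv allele has switched, so cv is the middle locus and the order is y – cv – ct.
y–cv: (196 + 9)/1500 = 0.1367; cv–ct: (85 + 9)/1500 = 0.0627.
Expected DCO frequency = 0.1367 × 0.0627 ≈ 0.00857; observed = 9/1500 ≈ 0.00600.
Coefficient of coincidence = 0.00600/0.00857 ≈ 0.70; interference = 1 − 0.70 = 0.30.

0.30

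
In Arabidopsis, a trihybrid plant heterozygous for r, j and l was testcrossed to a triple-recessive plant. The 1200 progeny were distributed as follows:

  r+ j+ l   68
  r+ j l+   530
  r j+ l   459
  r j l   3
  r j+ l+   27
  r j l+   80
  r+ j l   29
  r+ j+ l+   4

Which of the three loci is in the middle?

The two most frequent reciprocal classes, r j+ l and r+ j l+, are the parental types, so the F1 was r j+ l / r+ j l+.
The two rarest classes, r j l and r+ j+ l+, are the double crossovers. Comparing them with the parentals, only the j allele has switched, so j is the middle locus and the order is r – j – l.

j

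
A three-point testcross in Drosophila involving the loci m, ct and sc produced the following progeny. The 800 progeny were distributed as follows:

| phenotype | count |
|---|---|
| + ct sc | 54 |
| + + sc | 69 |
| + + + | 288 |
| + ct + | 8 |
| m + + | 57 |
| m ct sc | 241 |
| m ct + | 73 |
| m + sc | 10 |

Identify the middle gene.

The two most frequent reciprocal classes, + + + and m ct sc, are the parental types, so the F1 was + + + / m ct sc.
The two rarest classes, + ct + and m + sc, are the double crossovers. Comparing them with the parentals, only the ct allele has switched, so ct is the middle locus and the order is m – ct – sc.

ct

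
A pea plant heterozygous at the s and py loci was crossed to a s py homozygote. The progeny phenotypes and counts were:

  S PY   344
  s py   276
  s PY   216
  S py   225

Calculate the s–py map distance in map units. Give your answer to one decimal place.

41.6 map units

The two most frequent classes, S PY (344) and s py (276), are the parental types, so the F1 was S PY / s py.
The recombinant classes are S py and s PY: 225 + 216 = 441.
Recombination frequency = 441/1061 = 0.4156 ≈ 41.6%, i.e. 41.6 map units.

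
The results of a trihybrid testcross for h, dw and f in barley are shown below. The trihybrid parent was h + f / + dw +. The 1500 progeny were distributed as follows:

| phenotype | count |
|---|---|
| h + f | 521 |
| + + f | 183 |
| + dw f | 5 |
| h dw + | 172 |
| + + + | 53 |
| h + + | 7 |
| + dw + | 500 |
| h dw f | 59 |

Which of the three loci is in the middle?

The two rarest classes, h + + and + dw f, are the double crossovers. Comparing them with the parentals, only the f allele has switched, so f is the middle locus and the order is h – f – dw.

f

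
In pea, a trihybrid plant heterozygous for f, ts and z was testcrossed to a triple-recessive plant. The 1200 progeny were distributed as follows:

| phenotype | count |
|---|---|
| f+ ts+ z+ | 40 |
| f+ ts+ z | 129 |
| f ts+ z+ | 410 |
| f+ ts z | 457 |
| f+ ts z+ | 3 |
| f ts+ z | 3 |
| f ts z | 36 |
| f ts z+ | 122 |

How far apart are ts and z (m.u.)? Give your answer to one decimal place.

21.4 m.u.

The two most frequent reciprocal classes, f+ ts z and f ts+ z+, are the parental types, so the F1 was f+ ts z / f ts+ z+.
The two rarest classes, f+ ts z+ and f ts+ z, are the double crossovers. Comparing them with the parentals, only the z allele has switched, so z is the middle locus and the order is f – z – ts.
Crossovers in the z–ts interval produce the single-crossover classes f+ ts+ z and f ts z+ (129 + 122 = 251) plus the double crossovers (6).
RF(z–ts) = (251 + 6) / 1200 = 257/1200 = 0.2142 → 21.4 m.u.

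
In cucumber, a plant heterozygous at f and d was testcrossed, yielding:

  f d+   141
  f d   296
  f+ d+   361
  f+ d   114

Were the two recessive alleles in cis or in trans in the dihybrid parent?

cis

The two most frequent classes are f+ d+ (361) and f d (296); these are the parental (non-recombinant) types.
So the F1 carried f+ d+ on one chromosome and f d on the other — the recessive alleles are on the same chromosome (cis / coupling).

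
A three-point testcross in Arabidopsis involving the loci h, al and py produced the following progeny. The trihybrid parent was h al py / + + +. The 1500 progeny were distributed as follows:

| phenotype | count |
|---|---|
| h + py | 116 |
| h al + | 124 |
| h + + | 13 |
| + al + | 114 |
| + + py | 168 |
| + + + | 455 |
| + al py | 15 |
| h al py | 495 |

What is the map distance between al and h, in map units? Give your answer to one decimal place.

The two rarest classes, + al py and h + +, are the double crossovers. Comparing them with the parentals, only the h allele has switched, so h is the middle locus and the order is al – h – py.
Crossovers in the al–h interval produce the single-crossover classes h + py and + al + (116 + 114 = 230) plus the double crossovers (28).
RF(al–h) = (230 + 28) / 1500 = 258/1500 = 0.1720 → 17.2 map units.

17.2 map units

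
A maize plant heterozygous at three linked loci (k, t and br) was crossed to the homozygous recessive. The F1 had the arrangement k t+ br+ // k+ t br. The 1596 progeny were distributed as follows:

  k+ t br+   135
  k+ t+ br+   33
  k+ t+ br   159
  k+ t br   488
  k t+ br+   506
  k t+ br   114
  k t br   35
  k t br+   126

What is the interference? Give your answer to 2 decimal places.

The two rarest classes, k+ t+ br+ and k t br, are the double crossovers. Comparing them with the parentals, only the k allele has switched, so k is the middle locus and the order is t – k – br.
t–k: (285 + 68)/1596 = 0.2212; k–br: (249 + 68)/1596 = 0.1986.
Expected DCO frequency = 0.2212 × 0.1986 ≈ 0.04393; observed = 68/1596 ≈ 0.04261.
Coefficient of coincidence = 0.04261/0.04393 ≈ 0.97; interference = 1 − 0.97 = 0.03.

0.03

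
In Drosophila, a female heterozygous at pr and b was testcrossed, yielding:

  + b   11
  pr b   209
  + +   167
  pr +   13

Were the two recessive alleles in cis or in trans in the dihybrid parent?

The two most frequent classes are + + (167) and pr b (209); these are the parental (non-recombinant) types.
So the F1 carried + + on one chromosome and pr b on the other — the recessive alleles are on the same chromosome (cis / coupling).

cis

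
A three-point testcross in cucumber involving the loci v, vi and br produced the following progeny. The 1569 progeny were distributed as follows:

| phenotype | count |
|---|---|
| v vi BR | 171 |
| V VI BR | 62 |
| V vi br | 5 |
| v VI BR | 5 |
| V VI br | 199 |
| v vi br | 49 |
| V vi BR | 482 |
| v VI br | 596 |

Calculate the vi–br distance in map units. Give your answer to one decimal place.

The two most frequent reciprocal classes, V vi BR and v VI br, are the parental types, so the F1 was V vi BR / v VI br.
The two rarest classes, V vi br and v VI BR, are the double crossovers. Comparing them with the parentals, only the br allele has switched, so br is the middle locus and the order is v – br – vi.
Crossovers in the br–vi interval produce the single-crossover classes V VI BR and v vi br (62 + 49 = 111) plus the double crossovers (10).
RF(br–vi) = (111 + 10) / 1569 = 121/1569 = 0.0771 → 7.7 map units.

7.7 map units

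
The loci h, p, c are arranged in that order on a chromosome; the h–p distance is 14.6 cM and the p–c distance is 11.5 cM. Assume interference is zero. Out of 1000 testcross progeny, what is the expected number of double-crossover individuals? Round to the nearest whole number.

Map distances give recombination frequencies of 0.146 and 0.115 for the two intervals.
With no interference, expected double-crossover frequency = 0.146 × 0.115 = 0.01679.
Expected number = 0.01679 × 1000 = 16.79 ≈ 17.

17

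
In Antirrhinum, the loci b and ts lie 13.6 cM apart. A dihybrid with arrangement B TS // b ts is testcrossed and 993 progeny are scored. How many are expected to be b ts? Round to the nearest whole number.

429

A map distance of 13.6 cM corresponds to a recombination frequency of 0.136.
The F1 is B TS / b ts, so b ts is a parental gamete class with expected frequency (1 − r)/2 = 0.864/2 = 0.4320.
Expected number = 0.4320 × 993 = 428.98 ≈ 429.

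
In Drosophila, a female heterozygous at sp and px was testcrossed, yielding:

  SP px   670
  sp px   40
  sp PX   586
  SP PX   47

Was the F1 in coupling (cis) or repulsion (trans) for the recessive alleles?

trans

The two most frequent classes are SP px (670) and sp PX (586); these are the parental (non-recombinant) types.
So the F1 carried SP px on one chromosome and sp PX on the other — the recessive alleles are on opposite chromosomes (trans / repulsion).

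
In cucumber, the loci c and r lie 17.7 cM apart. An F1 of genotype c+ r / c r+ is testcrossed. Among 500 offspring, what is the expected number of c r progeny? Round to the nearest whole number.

44

A map distance of 17.7 cM corresponds to a recombination frequency of 0.177.
The F1 is c+ r / c r+, so c r is a recombinant gamete class with expected frequency r/2 = 0.177/2 = 0.0885.
Expected number = 0.0885 × 500 = 44.25 ≈ 44.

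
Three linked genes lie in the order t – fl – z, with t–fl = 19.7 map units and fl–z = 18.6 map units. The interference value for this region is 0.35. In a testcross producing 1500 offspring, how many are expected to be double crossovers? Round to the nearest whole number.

Map distances give recombination frequencies of 0.197 and 0.186 for the two intervals.
With interference 0.35 (so coincidence = 0.65), expected double-crossover frequency = 0.197 × 0.186 × 0.65 = 0.02382.
Expected number = 0.02382 × 1500 = 35.73 ≈ 36.

36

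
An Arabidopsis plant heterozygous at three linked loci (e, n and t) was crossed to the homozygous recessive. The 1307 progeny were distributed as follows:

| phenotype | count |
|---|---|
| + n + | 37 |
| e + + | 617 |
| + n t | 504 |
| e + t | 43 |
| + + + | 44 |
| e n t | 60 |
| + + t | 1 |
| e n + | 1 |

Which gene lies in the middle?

n

The two most frequent reciprocal classes, + n t and e + +, are the parental types, so the F1 was + n t / e + +.
The two rarest classes, + + t and e n +, are the double crossovers. Comparing them with the parentals, only the n allele has switched, so n is the middle locus and the order is e – n – t.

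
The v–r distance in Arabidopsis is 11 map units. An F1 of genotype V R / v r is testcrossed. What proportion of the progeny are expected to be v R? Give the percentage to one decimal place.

5.5%

A map distance of 11 map units corresponds to a recombination frequency of 0.110.
The F1 is V R / v r, so v R is a recombinant gamete class with expected frequency r/2 = 0.110/2 = 0.0550.
That is 0.0550 = 5.5% of the progeny.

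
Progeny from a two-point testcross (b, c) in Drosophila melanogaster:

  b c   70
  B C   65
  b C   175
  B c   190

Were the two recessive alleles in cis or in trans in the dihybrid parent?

The two most frequent classes are B c (190) and b C (175); these are the parental (non-recombinant) types.
So the F1 carried B c on one chromosome and b C on the other — the recessive alleles are on opposite chromosomes (trans / repulsion).

trans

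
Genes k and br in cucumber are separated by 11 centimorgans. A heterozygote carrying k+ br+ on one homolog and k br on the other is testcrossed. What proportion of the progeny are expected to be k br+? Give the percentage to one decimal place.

5.5%

A map distance of 11 centimorgans corresponds to a recombination frequency of 0.110.
The F1 is k+ br+ / k br, so k br+ is a recombinant gamete class with expected frequency r/2 = 0.110/2 = 0.0550.
That is 0.0550 = 5.5% of the progeny.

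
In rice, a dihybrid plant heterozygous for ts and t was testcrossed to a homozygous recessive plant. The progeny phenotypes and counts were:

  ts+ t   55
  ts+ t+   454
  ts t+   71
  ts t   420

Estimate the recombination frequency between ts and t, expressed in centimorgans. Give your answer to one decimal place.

The two most frequent classes, ts+ t+ (454) and ts t (420), are the parental types, so the F1 was ts+ t+ / ts t.
The recombinant classes are ts+ t and ts t+: 55 + 71 = 126.
Recombination frequency = 126/1000 = 0.1260 ≈ 12.6%, i.e. 12.6 centimorgans.

12.6 centimorgans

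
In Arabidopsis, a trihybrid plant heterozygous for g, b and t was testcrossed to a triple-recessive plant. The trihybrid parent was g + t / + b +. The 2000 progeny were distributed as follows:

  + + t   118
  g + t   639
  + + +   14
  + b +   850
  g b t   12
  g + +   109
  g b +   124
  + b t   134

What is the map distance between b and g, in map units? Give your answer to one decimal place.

13.4 map units

The two rarest classes, g b t and + + +, are the double crossovers. Comparing them with the parentals, only the b allele has switched, so b is the middle locus and the order is t – b – g.
Crossovers in the b–g interval produce the single-crossover classes + + t and g b + (118 + 124 = 242) plus the double crossovers (26).
RF(b–g) = (242 + 26) / 2000 = 268/2000 = 0.1340 → 13.4 map units.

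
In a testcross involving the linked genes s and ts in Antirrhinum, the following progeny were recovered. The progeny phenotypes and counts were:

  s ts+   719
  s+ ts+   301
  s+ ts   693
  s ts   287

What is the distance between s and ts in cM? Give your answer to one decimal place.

29.4 cM

The two most frequent classes, s+ ts (693) and s ts+ (719), are the parental types, so the F1 was s+ ts / s ts+.
The recombinant classes are s+ ts+ and s ts: 301 + 287 = 588.
Recombination frequency = 588/2000 = 0.2940 ≈ 29.4%, i.e. 29.4 cM.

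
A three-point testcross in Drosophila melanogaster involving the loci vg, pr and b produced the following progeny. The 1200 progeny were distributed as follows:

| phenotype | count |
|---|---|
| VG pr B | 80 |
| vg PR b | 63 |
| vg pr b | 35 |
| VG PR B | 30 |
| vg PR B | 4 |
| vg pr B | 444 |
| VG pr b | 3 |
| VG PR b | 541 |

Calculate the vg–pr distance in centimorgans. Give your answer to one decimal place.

12.5 centimorgans

The two most frequent reciprocal classes, VG PR b and vg pr B, are the parental types, so the F1 was VG PR b / vg pr B.
The two rarest classes, VG pr b and vg PR B, are the double crossovers. Comparing them with the parentals, only the pr allele has switched, so pr is the middle locus and the order is vg – pr – b.
Crossovers in the vg–pr interval produce the single-crossover classes vg PR b and VG pr B (63 + 80 = 143) plus the double crossovers (7).
RF(vg–pr) = (143 + 7) / 1200 = 150/1200 = 0.1250 → 12.5 centimorgans.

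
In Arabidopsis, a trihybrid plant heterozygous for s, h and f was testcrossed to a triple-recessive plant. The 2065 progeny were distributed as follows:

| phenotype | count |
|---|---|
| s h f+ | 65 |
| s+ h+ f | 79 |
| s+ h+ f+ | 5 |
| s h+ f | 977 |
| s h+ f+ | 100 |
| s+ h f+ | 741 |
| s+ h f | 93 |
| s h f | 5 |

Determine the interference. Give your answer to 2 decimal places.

The two most frequent reciprocal classes, s+ h f+ and s h+ f, are the parental types, so the F1 was s+ h f+ / s h+ f.
The two rarest classes, s+ h+ f+ and s h f, are the double crossovers. Comparing them with the parentals, only the h allele has switched, so h is the middle locus and the order is s – h – f.
s–h: (144 + 10)/2065 = 0.0746; h–f: (193 + 10)/2065 = 0.0983.
Expected DCO frequency = 0.0746 × 0.0983 ≈ 0.00733; observed = 10/2065 ≈ 0.00484.
Coefficient of coincidence = 0.00484/0.00733 ≈ 0.66; interference = 1 − 0.66 = 0.34.

0.34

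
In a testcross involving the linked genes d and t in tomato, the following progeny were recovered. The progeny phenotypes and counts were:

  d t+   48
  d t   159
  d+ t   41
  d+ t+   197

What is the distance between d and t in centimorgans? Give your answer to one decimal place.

20.0 centimorgans

The two most frequent classes, d+ t+ (197) and d t (159), are the parental types, so the F1 was d+ t+ / d t.
The recombinant classes are d+ t and d t+: 41 + 48 = 89.
Recombination frequency = 89/445 = 0.2000 ≈ 20.0%, i.e. 20.0 centimorgans.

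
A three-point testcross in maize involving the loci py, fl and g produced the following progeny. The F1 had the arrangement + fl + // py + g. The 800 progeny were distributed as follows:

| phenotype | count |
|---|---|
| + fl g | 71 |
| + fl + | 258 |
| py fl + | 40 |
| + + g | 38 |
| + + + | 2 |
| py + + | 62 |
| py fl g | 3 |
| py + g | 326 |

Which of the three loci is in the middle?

fl

The two rarest classes, + + + and py fl g, are the double crossovers. Comparing them with the parentals, only the fl allele has switched, so fl is the middle locus and the order is py – fl – g.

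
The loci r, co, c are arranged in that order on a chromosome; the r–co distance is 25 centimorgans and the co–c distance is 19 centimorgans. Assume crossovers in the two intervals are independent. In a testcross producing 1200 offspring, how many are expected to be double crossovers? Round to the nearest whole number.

57

Map distances give recombination frequencies of 0.250 and 0.190 for the two intervals.
With no interference, expected double-crossover frequency = 0.250 × 0.190 = 0.04750.
Expected number = 0.04750 × 1200 = 57.00 ≈ 57.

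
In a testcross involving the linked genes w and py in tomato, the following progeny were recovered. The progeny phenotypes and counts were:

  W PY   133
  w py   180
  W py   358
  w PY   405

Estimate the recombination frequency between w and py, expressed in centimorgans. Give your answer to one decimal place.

The two most frequent classes, W py (358) and w PY (405), are the parental types, so the F1 was W py / w PY.
The recombinant classes are W PY and w py: 133 + 180 = 313.
Recombination frequency = 313/1076 = 0.2909 ≈ 29.1%, i.e. 29.1 centimorgans.

29.1 centimorgans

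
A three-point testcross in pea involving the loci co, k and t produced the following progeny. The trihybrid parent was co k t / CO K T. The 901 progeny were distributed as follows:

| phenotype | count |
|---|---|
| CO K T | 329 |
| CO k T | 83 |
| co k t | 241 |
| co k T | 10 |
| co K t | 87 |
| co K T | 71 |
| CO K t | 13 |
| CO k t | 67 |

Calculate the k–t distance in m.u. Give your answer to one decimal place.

The two rarest classes, co k T and CO K t, are the double crossovers. Comparing them with the parentals, only the t allele has switched, so t is the middle locus and the order is k – t – co.
Crossovers in the k–t interval produce the single-crossover classes co K t and CO k T (87 + 83 = 170) plus the double crossovers (23).
RF(k–t) = (170 + 23) / 901 = 193/901 = 0.2142 → 21.4 m.u.

21.4 m.u.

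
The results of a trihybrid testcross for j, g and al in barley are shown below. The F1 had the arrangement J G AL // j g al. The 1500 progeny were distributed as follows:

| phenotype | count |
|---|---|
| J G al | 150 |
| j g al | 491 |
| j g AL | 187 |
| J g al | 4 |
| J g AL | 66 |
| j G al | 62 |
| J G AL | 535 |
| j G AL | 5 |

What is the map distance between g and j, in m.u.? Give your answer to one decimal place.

9.1 m.u.

The two rarest classes, j G AL and J g al, are the double crossovers. Comparing them with the parentals, only the j allele has switched, so j is the middle locus and the order is al – j – g.
Crossovers in the j–g interval produce the single-crossover classes J g AL and j G al (66 + 62 = 128) plus the double crossovers (9).
RF(j–g) = (128 + 9) / 1500 = 137/1500 = 0.0913 → 9.1 m.u.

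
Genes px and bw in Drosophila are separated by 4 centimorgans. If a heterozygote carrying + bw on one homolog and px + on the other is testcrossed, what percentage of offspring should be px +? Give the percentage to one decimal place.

48.0%

A map distance of 4 centimorgans corresponds to a recombination frequency of 0.040.
The F1 is + bw / px +, so px + is a parental gamete class with expected frequency (1 − r)/2 = 0.960/2 = 0.4800.
That is 0.4800 = 48.0% of the progeny.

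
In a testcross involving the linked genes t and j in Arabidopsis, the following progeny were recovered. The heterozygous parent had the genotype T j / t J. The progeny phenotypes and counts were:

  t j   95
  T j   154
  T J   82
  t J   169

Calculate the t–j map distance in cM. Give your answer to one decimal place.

The recombinant classes are T J and t j: 82 + 95 = 177.
Recombination frequency = 177/500 = 0.3540 ≈ 35.4%, i.e. 35.4 cM.

35.4 cM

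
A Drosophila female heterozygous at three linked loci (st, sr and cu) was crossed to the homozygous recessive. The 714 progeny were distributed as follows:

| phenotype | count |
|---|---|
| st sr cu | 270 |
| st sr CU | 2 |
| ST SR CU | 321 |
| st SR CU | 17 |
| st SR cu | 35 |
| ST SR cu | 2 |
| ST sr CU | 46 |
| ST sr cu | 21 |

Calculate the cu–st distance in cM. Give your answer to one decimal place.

The two most frequent reciprocal classes, ST SR CU and st sr cu, are the parental types, so the F1 was ST SR CU / st sr cu.
The two rarest classes, ST SR cu and st sr CU, are the double crossovers. Comparing them with the parentals, only the cu allele has switched, so cu is the middle locus and the order is st – cu – sr.
Crossovers in the st–cu interval produce the single-crossover classes st SR CU and ST sr cu (17 + 21 = 38) plus the double crossovers (4).
RF(st–cu) = (38 + 4) / 714 = 42/714 = 0.0588 → 5.9 cM.

5.9 cM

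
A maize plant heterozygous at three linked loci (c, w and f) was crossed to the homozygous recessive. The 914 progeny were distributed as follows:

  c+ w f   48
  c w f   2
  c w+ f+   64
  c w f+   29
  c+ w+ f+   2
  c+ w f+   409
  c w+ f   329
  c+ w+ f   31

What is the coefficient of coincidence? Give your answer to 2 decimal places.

The two most frequent reciprocal classes, c w+ f and c+ w f+, are the parental types, so the F1 was c w+ f / c+ w f+.
The two rarest classes, c w f and c+ w+ f+, are the double crossovers. Comparing them with the parentals, only the w allele has switched, so w is the middle locus and the order is f – w – c.
f–w: (112 + 4)/914 = 0.1269; w–c: (60 + 4)/914 = 0.0700.
Expected DCO frequency = 0.1269 × 0.0700 ≈ 0.00888; observed = 4/914 ≈ 0.00438.
Coefficient of coincidence = 0.00438/0.00888 ≈ 0.49.

0.49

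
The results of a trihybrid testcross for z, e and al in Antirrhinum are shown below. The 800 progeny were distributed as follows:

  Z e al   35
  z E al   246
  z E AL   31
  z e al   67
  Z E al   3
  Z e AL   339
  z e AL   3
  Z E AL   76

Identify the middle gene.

z

The two most frequent reciprocal classes, Z e AL and z E al, are the parental types, so the F1 was Z e AL / z E al.
The two rarest classes, z e AL and Z E al, are the double crossovers. Comparing them with the parentals, only the z allele has switched, so z is the middle locus and the order is al – z – e.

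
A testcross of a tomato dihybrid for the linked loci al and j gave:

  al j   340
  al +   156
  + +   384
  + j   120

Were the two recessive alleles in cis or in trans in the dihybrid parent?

The two most frequent classes are + + (384) and al j (340); these are the parental (non-recombinant) types.
So the F1 carried + + on one chromosome and al j on the other — the recessive alleles are on the same chromosome (cis / coupling).

cis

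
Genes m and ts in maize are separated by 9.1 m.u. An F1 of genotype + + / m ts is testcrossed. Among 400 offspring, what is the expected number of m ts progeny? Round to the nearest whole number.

A map distance of 9.1 m.u. corresponds to a recombination frequency of 0.091.
The F1 is + + / m ts, so m ts is a parental gamete class with expected frequency (1 − r)/2 = 0.909/2 = 0.4545.
Expected number = 0.4545 × 400 = 181.80 ≈ 182.

182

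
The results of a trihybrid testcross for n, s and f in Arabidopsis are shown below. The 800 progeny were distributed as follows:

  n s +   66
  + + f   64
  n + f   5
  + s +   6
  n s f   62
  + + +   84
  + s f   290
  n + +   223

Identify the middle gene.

f

The two most frequent reciprocal classes, + s f and n + +, are the parental types, so the F1 was + s f / n + +.
The two rarest classes, + s + and n + f, are the double crossovers. Comparing them with the parentals, only the f allele has switched, so f is the middle locus and the order is s – f – n.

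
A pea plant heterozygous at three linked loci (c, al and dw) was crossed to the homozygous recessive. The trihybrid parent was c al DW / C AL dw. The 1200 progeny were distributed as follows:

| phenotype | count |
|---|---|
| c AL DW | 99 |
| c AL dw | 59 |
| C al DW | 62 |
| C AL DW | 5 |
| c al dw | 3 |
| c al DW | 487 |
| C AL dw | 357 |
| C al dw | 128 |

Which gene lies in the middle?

The two rarest classes, c al dw and C AL DW, are the double crossovers. Comparing them with the parentals, only the dw allele has switched, so dw is the middle locus and the order is al – dw – c.

dw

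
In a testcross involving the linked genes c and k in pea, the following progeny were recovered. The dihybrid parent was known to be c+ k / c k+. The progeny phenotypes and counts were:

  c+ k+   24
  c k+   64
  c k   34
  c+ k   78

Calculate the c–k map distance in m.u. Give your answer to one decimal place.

29.0 m.u.

The recombinant classes are c+ k+ and c k: 24 + 34 = 58.
Recombination frequency = 58/200 = 0.2900 ≈ 29.0%, i.e. 29.0 m.u.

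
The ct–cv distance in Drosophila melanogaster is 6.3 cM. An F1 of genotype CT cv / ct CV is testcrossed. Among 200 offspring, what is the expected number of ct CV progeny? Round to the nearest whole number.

A map distance of 6.3 cM corresponds to a recombination frequency of 0.063.
The F1 is CT cv / ct CV, so ct CV is a parental gamete class with expected frequency (1 − r)/2 = 0.937/2 = 0.4685.
Expected number = 0.4685 × 200 = 93.70 ≈ 94.

94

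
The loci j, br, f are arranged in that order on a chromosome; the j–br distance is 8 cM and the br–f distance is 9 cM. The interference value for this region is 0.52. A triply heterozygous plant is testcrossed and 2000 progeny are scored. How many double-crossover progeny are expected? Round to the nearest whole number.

7

Map distances give recombination frequencies of 0.080 and 0.090 for the two intervals.
With interference 0.52 (so coincidence = 0.48), expected double-crossover frequency = 0.080 × 0.090 × 0.48 = 0.00346.
Expected number = 0.00346 × 2000 = 6.91 ≈ 7.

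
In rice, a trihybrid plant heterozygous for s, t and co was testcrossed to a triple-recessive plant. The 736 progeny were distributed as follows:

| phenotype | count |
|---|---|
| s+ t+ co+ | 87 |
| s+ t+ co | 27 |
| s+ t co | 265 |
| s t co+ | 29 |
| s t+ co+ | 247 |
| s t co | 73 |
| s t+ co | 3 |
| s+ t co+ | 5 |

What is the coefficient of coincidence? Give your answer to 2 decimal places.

The two most frequent reciprocal classes, s+ t co and s t+ co+, are the parental types, so the F1 was s+ t co / s t+ co+.
The two rarest classes, s+ t co+ and s t+ co, are the double crossovers. Comparing them with the parentals, only the co allele has switched, so co is the middle locus and the order is t – co – s.
t–co: (56 + 8)/736 = 0.0870; co–s: (160 + 8)/736 = 0.2283.
Expected DCO frequency = 0.0870 × 0.2283 ≈ 0.01986; observed = 8/736 ≈ 0.01087.
Coefficient of coincidence = 0.01087/0.01986 ≈ 0.55.

0.55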